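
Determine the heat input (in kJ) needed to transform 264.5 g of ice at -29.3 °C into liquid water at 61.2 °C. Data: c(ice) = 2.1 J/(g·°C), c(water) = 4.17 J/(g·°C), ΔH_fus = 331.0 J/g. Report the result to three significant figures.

q1 (heat ice -29.3→0.0 °C): 264.5 × 2.1 × 29.3 = 16275 J
q2 (melt at 0 °C): 264.5 × 331.0 = 87550 J
q3 (heat water 0.0→61.2 °C): 264.5 × 4.17 × 61.2 = 67501 J
Total: 16275 + 87550 + 67501 = 171326 J = 171 kJ

q = 171 kJ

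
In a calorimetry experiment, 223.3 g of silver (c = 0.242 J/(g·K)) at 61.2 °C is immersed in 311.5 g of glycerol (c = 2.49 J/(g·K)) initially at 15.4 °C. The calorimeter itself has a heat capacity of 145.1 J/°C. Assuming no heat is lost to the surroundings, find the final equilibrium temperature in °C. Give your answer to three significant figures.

T_f = 17.9 °C

Heat lost by silver = heat gained by glycerol + calorimeter.
(223.3)(0.242)(61.2 − T) = [(311.5)(2.49) + 145.1](T − 15.4)
54.0386 (61.2 − T) = 920.735 (T − 15.4)
3307.2 − 54.0386 T = 920.735 T − 14179
17486.2 = 974.7736 T
T = 17.94 °C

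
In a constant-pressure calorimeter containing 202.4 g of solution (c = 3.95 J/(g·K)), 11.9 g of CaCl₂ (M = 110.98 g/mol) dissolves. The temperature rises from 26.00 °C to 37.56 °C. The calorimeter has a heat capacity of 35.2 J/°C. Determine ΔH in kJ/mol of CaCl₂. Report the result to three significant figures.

ΔH = -90.0 kJ/mol

|ΔT| = |37.56 − 26.00| = 11.56 °C
|q_surr| = (202.4 × 3.95 + 35.2) × 11.56 = 834.68 × 11.56 = 9649 J
n(CaCl₂) = 11.9 / 110.98 = 0.1072 mol
Temperature rose, so q_rxn = −|q_surr| = -9.649 kJ
ΔH = q_rxn / n = -90.01 kJ/mol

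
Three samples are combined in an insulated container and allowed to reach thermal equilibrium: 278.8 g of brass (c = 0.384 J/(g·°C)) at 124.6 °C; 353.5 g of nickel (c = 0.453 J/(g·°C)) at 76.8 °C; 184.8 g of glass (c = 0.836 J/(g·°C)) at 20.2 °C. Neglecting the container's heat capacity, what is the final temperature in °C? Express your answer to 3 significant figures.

Σ mᵢcᵢ(T − Tᵢ) = 0  ⇒  T = Σ mᵢcᵢTᵢ / Σ mᵢcᵢ
Σ mᵢcᵢ = 278.8×0.384 + 353.5×0.453 + 184.8×0.836 = 421.6875
Σ mᵢcᵢTᵢ = 107.0592×124.6 + 160.1355×76.8 + 154.4928×20.2 = 28759
T = 28759 / 421.6875 = 68.20 °C

T_f = 68.2 °C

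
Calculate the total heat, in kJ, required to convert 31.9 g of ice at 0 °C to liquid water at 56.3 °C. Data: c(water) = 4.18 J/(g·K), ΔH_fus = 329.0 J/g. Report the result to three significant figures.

q = 18.0 kJ

q1 (melt at 0 °C): 31.9 × 329.0 = 10495 J
q2 (heat water 0.0→56.3 °C): 31.9 × 4.18 × 56.3 = 7507 J
Total: 10495 + 7507 = 18002 J = 18.0 kJ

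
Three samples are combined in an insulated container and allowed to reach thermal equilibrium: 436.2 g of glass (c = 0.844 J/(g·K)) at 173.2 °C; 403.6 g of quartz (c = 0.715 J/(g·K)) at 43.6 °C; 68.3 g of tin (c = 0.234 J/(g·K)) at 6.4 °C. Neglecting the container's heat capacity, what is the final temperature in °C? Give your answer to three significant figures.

Σ mᵢcᵢ(T − Tᵢ) = 0  ⇒  T = Σ mᵢcᵢTᵢ / Σ mᵢcᵢ
Σ mᵢcᵢ = 436.2×0.844 + 403.6×0.715 + 68.3×0.234 = 672.7090
Σ mᵢcᵢTᵢ = 368.1528×173.2 + 288.574×43.6 + 15.9822×6.4 = 76448
T = 76448 / 672.7090 = 113.6 °C

T_f = 114 °C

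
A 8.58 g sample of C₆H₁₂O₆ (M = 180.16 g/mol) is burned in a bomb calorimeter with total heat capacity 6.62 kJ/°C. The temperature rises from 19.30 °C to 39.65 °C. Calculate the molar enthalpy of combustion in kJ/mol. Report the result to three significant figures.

ΔT = 39.65 − 19.30 = 20.35 °C
q_cal = C_cal × ΔT = 6.62 × 20.35 = 134.717 kJ
n = 8.58 / 180.16 = 0.04762 mol
q_rxn = −q_cal = -134.717 kJ
ΔH = -134.717 / 0.04762 = -2829 kJ/mol

ΔH = -2830 kJ/mol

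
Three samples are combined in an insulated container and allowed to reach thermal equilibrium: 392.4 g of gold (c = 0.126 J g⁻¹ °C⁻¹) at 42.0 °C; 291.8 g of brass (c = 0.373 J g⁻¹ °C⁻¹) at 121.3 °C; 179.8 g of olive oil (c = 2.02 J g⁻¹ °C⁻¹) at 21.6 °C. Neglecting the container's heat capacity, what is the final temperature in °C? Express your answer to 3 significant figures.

Σ mᵢcᵢ(T − Tᵢ) = 0  ⇒  T = Σ mᵢcᵢTᵢ / Σ mᵢcᵢ
Σ mᵢcᵢ = 392.4×0.126 + 291.8×0.373 + 179.8×2.02 = 521.4798
Σ mᵢcᵢTᵢ = 49.4424×42.0 + 108.8414×121.3 + 363.196×21.6 = 23124
T = 23124 / 521.4798 = 44.34 °C

T_f = 44.3 °C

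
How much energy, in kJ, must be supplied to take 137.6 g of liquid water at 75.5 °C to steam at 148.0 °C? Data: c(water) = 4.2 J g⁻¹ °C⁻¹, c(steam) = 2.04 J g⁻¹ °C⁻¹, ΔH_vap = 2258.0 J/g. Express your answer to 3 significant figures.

q1 (heat water 75.5→100.0 °C): 137.6 × 4.2 × 24.5 = 14159 J
q2 (vaporize at 100 °C): 137.6 × 2258.0 = 310701 J
q3 (heat steam 100.0→148.0 °C): 137.6 × 2.04 × 48.0 = 13474 J
Total: 14159 + 310701 + 13474 = 338334 J = 338 kJ

q = 338 kJ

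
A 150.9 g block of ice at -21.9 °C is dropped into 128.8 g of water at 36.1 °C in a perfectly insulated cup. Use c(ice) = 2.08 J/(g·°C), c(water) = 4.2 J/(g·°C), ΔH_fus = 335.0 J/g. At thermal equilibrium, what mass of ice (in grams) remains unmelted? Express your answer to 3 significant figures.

m_ice remaining = 113 g

Heat to warm all ice to 0 °C: 150.9×2.08×21.9 = 6873.8 J
Heat released by water cooling to 0 °C: 128.8×4.2×36.1 = 19529 J
19529 J < 6873.8 + 150.9×335.0 = 57425.3 J, so not all ice melts; final T = 0 °C.
Heat left for melting: 19529 − 6873.8 = 12655.2 J
Mass melted = 12655.2 / 335.0 = 37.78 g
Ice remaining = 150.9 − 37.78 = 113.12 g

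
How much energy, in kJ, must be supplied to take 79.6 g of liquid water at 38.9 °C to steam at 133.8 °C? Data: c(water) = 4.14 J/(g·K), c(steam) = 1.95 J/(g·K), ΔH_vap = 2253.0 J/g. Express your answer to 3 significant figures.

q1 (heat water 38.9→100.0 °C): 79.6 × 4.14 × 61.1 = 20135 J
q2 (vaporize at 100 °C): 79.6 × 2253.0 = 179339 J
q3 (heat steam 100.0→133.8 °C): 79.6 × 1.95 × 33.8 = 5246 J
Total: 20135 + 179339 + 5246 = 204720 J = 205 kJ

q = 205 kJ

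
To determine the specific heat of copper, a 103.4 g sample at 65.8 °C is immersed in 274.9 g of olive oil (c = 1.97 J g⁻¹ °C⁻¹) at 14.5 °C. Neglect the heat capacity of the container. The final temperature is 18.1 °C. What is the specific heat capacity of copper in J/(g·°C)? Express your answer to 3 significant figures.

q_gained = (274.9 × 1.97) × (18.1 − 14.5) = 1950 J
q_lost = 103.4 × c × (65.8 − 18.1) = 4932.18 c
Set equal: c = 1950 / 4932.18 = 0.395 J/(g·°C)

c = 0.395 J/(g·°C)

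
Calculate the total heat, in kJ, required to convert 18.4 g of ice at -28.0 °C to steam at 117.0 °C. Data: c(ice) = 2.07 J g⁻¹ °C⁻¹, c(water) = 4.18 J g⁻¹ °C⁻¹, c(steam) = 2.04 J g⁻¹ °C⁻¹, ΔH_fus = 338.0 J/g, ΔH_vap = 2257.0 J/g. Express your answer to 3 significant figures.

q = 57.1 kJ

q1 (heat ice -28.0→0.0 °C): 18.4 × 2.07 × 28.0 = 1066 J
q2 (melt at 0 °C): 18.4 × 338.0 = 6219 J
q3 (heat water 0.0→100.0 °C): 18.4 × 4.18 × 100.0 = 7691 J
q4 (vaporize at 100 °C): 18.4 × 2257.0 = 41529 J
q5 (heat steam 100.0→117.0 °C): 18.4 × 2.04 × 17.0 = 638 J
Total: 1066 + 6219 + 7691 + 41529 + 638 = 57143 J = 57.1 kJ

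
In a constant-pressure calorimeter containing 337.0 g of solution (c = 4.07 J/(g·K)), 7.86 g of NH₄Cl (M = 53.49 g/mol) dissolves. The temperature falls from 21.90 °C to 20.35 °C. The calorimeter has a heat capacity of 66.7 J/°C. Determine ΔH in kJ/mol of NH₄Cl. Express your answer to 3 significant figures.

ΔH = 15.2 kJ/mol

|ΔT| = |20.35 − 21.90| = 1.55 °C
|q_surr| = (337.0 × 4.07 + 66.7) × 1.55 = 1438.29 × 1.55 = 2229 J
n(NH₄Cl) = 7.86 / 53.49 = 0.1469 mol
Temperature fell, so q_rxn = +|q_surr| = 2.229 kJ
ΔH = q_rxn / n = 15.17 kJ/mol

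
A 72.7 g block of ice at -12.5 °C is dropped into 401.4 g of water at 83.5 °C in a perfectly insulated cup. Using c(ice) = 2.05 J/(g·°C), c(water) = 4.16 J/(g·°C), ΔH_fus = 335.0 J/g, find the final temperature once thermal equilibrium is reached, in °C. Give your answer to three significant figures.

Heat to bring ice to 0 °C and melt it: q₁ = 72.7×2.05×12.5 + 72.7×335.0 = 26217 J
Heat the water can supply cooling to 0 °C: 401.4×4.16×83.5 = 139430 J > q₁, so all ice melts.
Energy balance: 401.4×4.16×(83.5 − T) = 26217 + 72.7×4.16×(T − 0)
1669.824(83.5 − T) = 26217 + 302.432 T
139430 − 26217 = 1972.256 T
T = 113213 / 1972.256 = 57.40 °C

T_f = 57.4 °C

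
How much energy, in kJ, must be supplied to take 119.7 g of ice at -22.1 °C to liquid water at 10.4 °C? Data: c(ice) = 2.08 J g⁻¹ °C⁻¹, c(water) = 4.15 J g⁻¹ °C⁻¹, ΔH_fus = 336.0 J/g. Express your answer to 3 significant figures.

q = 50.9 kJ

q1 (heat ice -22.1→0.0 °C): 119.7 × 2.08 × 22.1 = 5502 J
q2 (melt at 0 °C): 119.7 × 336.0 = 40219 J
q3 (heat water 0.0→10.4 °C): 119.7 × 4.15 × 10.4 = 5166 J
Total: 5502 + 40219 + 5166 = 50887 J = 50.9 kJ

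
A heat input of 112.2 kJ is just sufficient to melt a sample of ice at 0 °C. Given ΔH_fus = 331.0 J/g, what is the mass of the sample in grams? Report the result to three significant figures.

m = q / ΔH_fus = 112200 J / 331.0 J/g = 339 g

m = 339 g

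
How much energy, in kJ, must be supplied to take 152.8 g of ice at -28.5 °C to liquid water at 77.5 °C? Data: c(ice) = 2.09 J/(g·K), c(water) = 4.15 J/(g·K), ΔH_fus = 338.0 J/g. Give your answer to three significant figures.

q1 (heat ice -28.5→0.0 °C): 152.8 × 2.09 × 28.5 = 9102 J
q2 (melt at 0 °C): 152.8 × 338.0 = 51646 J
q3 (heat water 0.0→77.5 °C): 152.8 × 4.15 × 77.5 = 49144 J
Total: 9102 + 51646 + 49144 = 109892 J = 110 kJ

q = 110 kJ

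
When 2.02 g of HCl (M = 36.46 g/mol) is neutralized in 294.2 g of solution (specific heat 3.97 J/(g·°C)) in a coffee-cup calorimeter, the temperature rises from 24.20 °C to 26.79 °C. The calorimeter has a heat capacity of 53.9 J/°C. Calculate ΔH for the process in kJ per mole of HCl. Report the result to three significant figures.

|ΔT| = |26.79 − 24.20| = 2.59 °C
|q_surr| = (294.2 × 3.97 + 53.9) × 2.59 = 1221.874 × 2.59 = 3165 J
n(HCl) = 2.02 / 36.46 = 0.05540 mol
Temperature rose, so q_rxn = −|q_surr| = -3.165 kJ
ΔH = q_rxn / n = -57.13 kJ/mol

ΔH = -57.1 kJ/mol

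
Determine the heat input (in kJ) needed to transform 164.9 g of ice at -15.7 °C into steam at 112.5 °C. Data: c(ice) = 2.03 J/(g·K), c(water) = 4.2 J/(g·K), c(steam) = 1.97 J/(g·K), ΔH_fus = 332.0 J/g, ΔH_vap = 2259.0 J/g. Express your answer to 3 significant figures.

q = 506 kJ

q1 (heat ice -15.7→0.0 °C): 164.9 × 2.03 × 15.7 = 5256 J
q2 (melt at 0 °C): 164.9 × 332.0 = 54747 J
q3 (heat water 0.0→100.0 °C): 164.9 × 4.2 × 100.0 = 69258 J
q4 (vaporize at 100 °C): 164.9 × 2259.0 = 372509 J
q5 (heat steam 100.0→112.5 °C): 164.9 × 1.97 × 12.5 = 4061 J
Total: 5256 + 54747 + 69258 + 372509 + 4061 = 505831 J = 506 kJ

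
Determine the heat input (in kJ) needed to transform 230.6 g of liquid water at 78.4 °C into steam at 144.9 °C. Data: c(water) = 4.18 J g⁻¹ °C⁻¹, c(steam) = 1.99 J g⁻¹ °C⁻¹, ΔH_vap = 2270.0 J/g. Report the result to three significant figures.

q = 565 kJ

q1 (heat water 78.4→100.0 °C): 230.6 × 4.18 × 21.6 = 20820 J
q2 (vaporize at 100 °C): 230.6 × 2270.0 = 523462 J
q3 (heat steam 100.0→144.9 °C): 230.6 × 1.99 × 44.9 = 20604 J
Total: 20820 + 523462 + 20604 = 564886 J = 565 kJ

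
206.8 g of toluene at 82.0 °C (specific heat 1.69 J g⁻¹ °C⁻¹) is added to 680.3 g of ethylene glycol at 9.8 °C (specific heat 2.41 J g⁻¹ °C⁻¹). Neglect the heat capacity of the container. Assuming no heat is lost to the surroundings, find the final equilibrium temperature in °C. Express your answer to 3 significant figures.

Heat lost by toluene = heat gained by ethylene glycol.
(206.8)(1.69)(82.0 − T) = (680.3)(2.41)(T − 9.8)
349.492 (82.0 − T) = 1639.523 (T − 9.8)
28658 − 349.492 T = 1639.523 T − 16067
44725 = 1989.015 T
T = 22.49 °C

T_f = 22.5 °C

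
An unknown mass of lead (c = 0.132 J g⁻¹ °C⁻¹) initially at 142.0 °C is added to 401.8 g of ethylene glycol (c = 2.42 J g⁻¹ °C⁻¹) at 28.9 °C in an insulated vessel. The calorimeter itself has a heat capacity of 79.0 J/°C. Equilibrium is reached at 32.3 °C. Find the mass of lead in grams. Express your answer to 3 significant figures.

m = 247 g

q_gained = (401.8 × 2.42 + 79.0) × (32.3 − 28.9) = 3575 J
q_lost = m × 0.132 × (142.0 − 32.3) = 14.4804 m
m = 3575 / 14.4804 = 247 g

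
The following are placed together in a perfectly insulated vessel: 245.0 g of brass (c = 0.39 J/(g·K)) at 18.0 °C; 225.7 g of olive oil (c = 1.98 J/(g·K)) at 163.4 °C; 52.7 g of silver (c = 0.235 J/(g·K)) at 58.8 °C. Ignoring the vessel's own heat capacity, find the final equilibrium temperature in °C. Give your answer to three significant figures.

T_f = 136 °C

Σ mᵢcᵢ(T − Tᵢ) = 0  ⇒  T = Σ mᵢcᵢTᵢ / Σ mᵢcᵢ
Σ mᵢcᵢ = 245.0×0.39 + 225.7×1.98 + 52.7×0.235 = 554.8205
Σ mᵢcᵢTᵢ = 95.55×18.0 + 446.886×163.4 + 12.3845×58.8 = 75469
T = 75469 / 554.8205 = 136.0 °C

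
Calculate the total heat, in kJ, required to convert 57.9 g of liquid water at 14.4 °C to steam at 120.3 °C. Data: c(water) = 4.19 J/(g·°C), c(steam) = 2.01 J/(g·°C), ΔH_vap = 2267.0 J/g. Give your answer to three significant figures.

q = 154 kJ

q1 (heat water 14.4→100.0 °C): 57.9 × 4.19 × 85.6 = 20767 J
q2 (vaporize at 100 °C): 57.9 × 2267.0 = 131259 J
q3 (heat steam 100.0→120.3 °C): 57.9 × 2.01 × 20.3 = 2362 J
Total: 20767 + 131259 + 2362 = 154388 J = 154 kJ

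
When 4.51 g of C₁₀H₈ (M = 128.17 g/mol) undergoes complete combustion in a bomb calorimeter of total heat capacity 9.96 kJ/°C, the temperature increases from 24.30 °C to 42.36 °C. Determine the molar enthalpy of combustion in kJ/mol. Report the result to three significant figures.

ΔH = -5110 kJ/mol

ΔT = 42.36 − 24.30 = 18.06 °C
q_cal = C_cal × ΔT = 9.96 × 18.06 = 179.8776 kJ
n = 4.51 / 128.17 = 0.03519 mol
q_rxn = −q_cal = -179.8776 kJ
ΔH = -179.8776 / 0.03519 = -5112 kJ/mol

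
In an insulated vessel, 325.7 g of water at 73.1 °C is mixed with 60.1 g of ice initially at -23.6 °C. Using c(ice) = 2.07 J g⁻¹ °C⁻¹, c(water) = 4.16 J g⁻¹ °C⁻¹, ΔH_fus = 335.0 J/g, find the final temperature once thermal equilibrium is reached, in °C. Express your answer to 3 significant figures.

T_f = 47.3 °C

Heat to bring ice to 0 °C and melt it: q₁ = 60.1×2.07×23.6 + 60.1×335.0 = 23070 J
Heat the water can supply cooling to 0 °C: 325.7×4.16×73.1 = 99044.1 J > q₁, so all ice melts.
Energy balance: 325.7×4.16×(73.1 − T) = 23070 + 60.1×4.16×(T − 0)
1354.912(73.1 − T) = 23070 + 250.016 T
99044.1 − 23070 = 1604.928 T
T = 75974.1 / 1604.928 = 47.34 °C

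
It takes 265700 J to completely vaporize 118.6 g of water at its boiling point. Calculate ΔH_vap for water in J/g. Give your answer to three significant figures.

ΔH_vap = q / m = 265700 / 118.6 = 2240 J/g

ΔH_vap = 2240 J/g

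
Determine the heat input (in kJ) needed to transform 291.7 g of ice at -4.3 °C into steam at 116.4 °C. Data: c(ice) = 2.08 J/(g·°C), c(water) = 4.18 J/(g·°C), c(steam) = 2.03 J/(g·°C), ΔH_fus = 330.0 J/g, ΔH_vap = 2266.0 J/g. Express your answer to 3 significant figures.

q1 (heat ice -4.3→0.0 °C): 291.7 × 2.08 × 4.3 = 2609 J
q2 (melt at 0 °C): 291.7 × 330.0 = 96261 J
q3 (heat water 0.0→100.0 °C): 291.7 × 4.18 × 100.0 = 121931 J
q4 (vaporize at 100 °C): 291.7 × 2266.0 = 660992 J
q5 (heat steam 100.0→116.4 °C): 291.7 × 2.03 × 16.4 = 9711 J
Total: 2609 + 96261 + 121931 + 660992 + 9711 = 891504 J = 892 kJ

q = 892 kJ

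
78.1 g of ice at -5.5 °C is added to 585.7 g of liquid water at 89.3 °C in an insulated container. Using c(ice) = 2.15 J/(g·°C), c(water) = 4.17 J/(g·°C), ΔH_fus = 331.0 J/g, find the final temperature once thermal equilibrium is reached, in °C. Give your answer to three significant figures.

T_f = 69.1 °C

Heat to bring ice to 0 °C and melt it: q₁ = 78.1×2.15×5.5 + 78.1×331.0 = 26775 J
Heat the water can supply cooling to 0 °C: 585.7×4.17×89.3 = 218104 J > q₁, so all ice melts.
Energy balance: 585.7×4.17×(89.3 − T) = 26775 + 78.1×4.17×(T − 0)
2442.369(89.3 − T) = 26775 + 325.677 T
218104 − 26775 = 2768.046 T
T = 191329 / 2768.046 = 69.12 °C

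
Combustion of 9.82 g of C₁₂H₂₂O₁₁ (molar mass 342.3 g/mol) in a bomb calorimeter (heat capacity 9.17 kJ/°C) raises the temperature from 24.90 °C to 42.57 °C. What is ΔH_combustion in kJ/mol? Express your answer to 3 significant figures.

ΔT = 42.57 − 24.90 = 17.67 °C
q_cal = C_cal × ΔT = 9.17 × 17.67 = 162.0339 kJ
n = 9.82 / 342.3 = 0.02869 mol
q_rxn = −q_cal = -162.0339 kJ
ΔH = -162.0339 / 0.02869 = -5648 kJ/mol

ΔH = -5650 kJ/mol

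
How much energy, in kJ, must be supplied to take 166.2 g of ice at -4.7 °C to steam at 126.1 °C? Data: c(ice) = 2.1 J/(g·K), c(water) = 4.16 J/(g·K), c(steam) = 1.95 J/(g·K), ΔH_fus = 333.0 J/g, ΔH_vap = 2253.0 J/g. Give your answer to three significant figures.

q = 509 kJ

q1 (heat ice -4.7→0.0 °C): 166.2 × 2.1 × 4.7 = 1640 J
q2 (melt at 0 °C): 166.2 × 333.0 = 55345 J
q3 (heat water 0.0→100.0 °C): 166.2 × 4.16 × 100.0 = 69139 J
q4 (vaporize at 100 °C): 166.2 × 2253.0 = 374449 J
q5 (heat steam 100.0→126.1 °C): 166.2 × 1.95 × 26.1 = 8459 J
Total: 1640 + 55345 + 69139 + 374449 + 8459 = 509032 J = 509 kJ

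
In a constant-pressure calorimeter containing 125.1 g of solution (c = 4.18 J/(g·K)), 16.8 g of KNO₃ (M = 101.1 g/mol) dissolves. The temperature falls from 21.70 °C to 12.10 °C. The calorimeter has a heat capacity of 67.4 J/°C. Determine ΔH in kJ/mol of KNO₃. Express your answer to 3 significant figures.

ΔH = 34.1 kJ/mol

|ΔT| = |12.10 − 21.70| = 9.60 °C
|q_surr| = (125.1 × 4.18 + 67.4) × 9.60 = 590.318 × 9.60 = 5667 J
n(KNO₃) = 16.8 / 101.1 = 0.1662 mol
Temperature fell, so q_rxn = +|q_surr| = 5.667 kJ
ΔH = q_rxn / n = 34.10 kJ/mol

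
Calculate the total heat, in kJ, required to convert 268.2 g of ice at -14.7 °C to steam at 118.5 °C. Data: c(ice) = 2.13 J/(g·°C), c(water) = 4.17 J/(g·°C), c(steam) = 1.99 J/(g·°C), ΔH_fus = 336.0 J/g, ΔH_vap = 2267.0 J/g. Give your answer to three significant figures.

q1 (heat ice -14.7→0.0 °C): 268.2 × 2.13 × 14.7 = 8398 J
q2 (melt at 0 °C): 268.2 × 336.0 = 90115 J
q3 (heat water 0.0→100.0 °C): 268.2 × 4.17 × 100.0 = 111839 J
q4 (vaporize at 100 °C): 268.2 × 2267.0 = 608009 J
q5 (heat steam 100.0→118.5 °C): 268.2 × 1.99 × 18.5 = 9874 J
Total: 8398 + 90115 + 111839 + 608009 + 9874 = 828235 J = 828 kJ

q = 828 kJ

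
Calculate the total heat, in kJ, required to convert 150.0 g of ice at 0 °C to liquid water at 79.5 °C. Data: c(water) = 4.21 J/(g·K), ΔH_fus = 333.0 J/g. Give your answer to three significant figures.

q1 (melt at 0 °C): 150.0 × 333.0 = 49950 J
q2 (heat water 0.0→79.5 °C): 150.0 × 4.21 × 79.5 = 50204 J
Total: 49950 + 50204 = 100154 J = 100 kJ

q = 100 kJ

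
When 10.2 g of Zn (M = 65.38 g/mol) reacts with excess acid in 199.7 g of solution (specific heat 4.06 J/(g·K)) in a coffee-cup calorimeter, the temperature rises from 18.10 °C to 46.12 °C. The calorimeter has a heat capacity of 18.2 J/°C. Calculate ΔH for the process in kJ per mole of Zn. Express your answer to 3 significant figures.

ΔH = -149 kJ/mol

|ΔT| = |46.12 − 18.10| = 28.02 °C
|q_surr| = (199.7 × 4.06 + 18.2) × 28.02 = 828.982 × 28.02 = 23230 J
n(Zn) = 10.2 / 65.38 = 0.1560 mol
Temperature rose, so q_rxn = −|q_surr| = -23.23 kJ
ΔH = q_rxn / n = -148.9 kJ/mol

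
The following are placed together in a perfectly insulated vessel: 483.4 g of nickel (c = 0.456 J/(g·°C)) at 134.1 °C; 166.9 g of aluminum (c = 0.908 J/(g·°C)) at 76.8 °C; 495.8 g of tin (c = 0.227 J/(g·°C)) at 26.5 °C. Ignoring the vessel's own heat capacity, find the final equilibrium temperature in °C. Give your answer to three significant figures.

T_f = 91.2 °C

Σ mᵢcᵢ(T − Tᵢ) = 0  ⇒  T = Σ mᵢcᵢTᵢ / Σ mᵢcᵢ
Σ mᵢcᵢ = 483.4×0.456 + 166.9×0.908 + 495.8×0.227 = 484.5222
Σ mᵢcᵢTᵢ = 220.4304×134.1 + 151.5452×76.8 + 112.5466×26.5 = 44181
T = 44181 / 484.5222 = 91.18 °C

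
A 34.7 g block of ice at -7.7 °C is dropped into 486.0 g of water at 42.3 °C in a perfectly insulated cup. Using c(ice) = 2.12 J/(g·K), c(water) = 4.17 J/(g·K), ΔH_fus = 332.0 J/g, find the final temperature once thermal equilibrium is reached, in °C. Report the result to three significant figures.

T_f = 33.9 °C

Heat to bring ice to 0 °C and melt it: q₁ = 34.7×2.12×7.7 + 34.7×332.0 = 12087 J
Heat the water can supply cooling to 0 °C: 486.0×4.17×42.3 = 85726.0 J > q₁, so all ice melts.
Energy balance: 486.0×4.17×(42.3 − T) = 12087 + 34.7×4.17×(T − 0)
2026.62(42.3 − T) = 12087 + 144.699 T
85726.0 − 12087 = 2171.319 T
T = 73639.0 / 2171.319 = 33.91 °C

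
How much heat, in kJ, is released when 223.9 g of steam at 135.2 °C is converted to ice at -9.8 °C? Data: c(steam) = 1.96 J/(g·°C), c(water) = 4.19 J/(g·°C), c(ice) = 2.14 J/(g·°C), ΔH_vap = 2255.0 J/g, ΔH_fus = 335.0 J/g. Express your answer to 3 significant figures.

q = 694 kJ

q1 (cool steam 135.2→100 °C): 223.9 × 1.96 × 35.2 = 15447 J
q2 (condense at 100 °C): 223.9 × 2255.0 = 504895 J
q3 (cool water 100→0 °C): 223.9 × 4.19 × 100.0 = 93814 J
q4 (freeze at 0 °C): 223.9 × 335.0 = 75007 J
q5 (cool ice 0→-9.8 °C): 223.9 × 2.14 × 9.8 = 4696 J
Total: 15447 + 504895 + 93814 + 75007 + 4696 = 693859 J = 694 kJ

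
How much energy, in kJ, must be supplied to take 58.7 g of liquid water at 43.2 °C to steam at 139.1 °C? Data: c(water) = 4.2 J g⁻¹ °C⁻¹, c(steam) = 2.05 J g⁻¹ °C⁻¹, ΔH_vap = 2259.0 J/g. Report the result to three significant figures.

q1 (heat water 43.2→100.0 °C): 58.7 × 4.2 × 56.8 = 14003 J
q2 (vaporize at 100 °C): 58.7 × 2259.0 = 132603 J
q3 (heat steam 100.0→139.1 °C): 58.7 × 2.05 × 39.1 = 4705 J
Total: 14003 + 132603 + 4705 = 151311 J = 151 kJ

q = 151 kJ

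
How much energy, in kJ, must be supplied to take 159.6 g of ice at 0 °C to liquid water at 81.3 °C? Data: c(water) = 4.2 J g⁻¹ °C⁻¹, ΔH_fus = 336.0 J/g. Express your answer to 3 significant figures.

q = 108 kJ

q1 (melt at 0 °C): 159.6 × 336.0 = 53626 J
q2 (heat water 0.0→81.3 °C): 159.6 × 4.2 × 81.3 = 54497 J
Total: 53626 + 54497 = 108123 J = 108 kJ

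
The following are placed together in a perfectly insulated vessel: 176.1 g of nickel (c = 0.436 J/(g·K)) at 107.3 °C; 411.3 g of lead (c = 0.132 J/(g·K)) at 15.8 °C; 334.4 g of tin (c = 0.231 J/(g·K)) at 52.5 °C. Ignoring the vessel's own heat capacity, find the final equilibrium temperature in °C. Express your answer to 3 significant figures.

T_f = 63.1 °C

Σ mᵢcᵢ(T − Tᵢ) = 0  ⇒  T = Σ mᵢcᵢTᵢ / Σ mᵢcᵢ
Σ mᵢcᵢ = 176.1×0.436 + 411.3×0.132 + 334.4×0.231 = 208.3176
Σ mᵢcᵢTᵢ = 76.7796×107.3 + 54.2916×15.8 + 77.2464×52.5 = 13152
T = 13152 / 208.3176 = 63.13 °C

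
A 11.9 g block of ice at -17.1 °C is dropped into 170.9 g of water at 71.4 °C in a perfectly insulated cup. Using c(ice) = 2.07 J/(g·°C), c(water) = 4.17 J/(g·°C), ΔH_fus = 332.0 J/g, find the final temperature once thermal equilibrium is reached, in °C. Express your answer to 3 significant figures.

Heat to bring ice to 0 °C and melt it: q₁ = 11.9×2.07×17.1 + 11.9×332.0 = 4372.0 J
Heat the water can supply cooling to 0 °C: 170.9×4.17×71.4 = 50883.4 J > q₁, so all ice melts.
Energy balance: 170.9×4.17×(71.4 − T) = 4372.0 + 11.9×4.17×(T − 0)
712.653(71.4 − T) = 4372.0 + 49.623 T
50883.4 − 4372.0 = 762.276 T
T = 46511.4 / 762.276 = 61.02 °C

T_f = 61.0 °C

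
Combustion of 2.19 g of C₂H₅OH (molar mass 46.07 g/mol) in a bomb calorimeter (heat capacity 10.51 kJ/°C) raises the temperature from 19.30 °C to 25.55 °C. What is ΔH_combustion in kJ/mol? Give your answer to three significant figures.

ΔT = 25.55 − 19.30 = 6.25 °C
q_cal = C_cal × ΔT = 10.51 × 6.25 = 65.6875 kJ
n = 2.19 / 46.07 = 0.04754 mol
q_rxn = −q_cal = -65.6875 kJ
ΔH = -65.6875 / 0.04754 = -1382 kJ/mol

ΔH = -1380 kJ/mol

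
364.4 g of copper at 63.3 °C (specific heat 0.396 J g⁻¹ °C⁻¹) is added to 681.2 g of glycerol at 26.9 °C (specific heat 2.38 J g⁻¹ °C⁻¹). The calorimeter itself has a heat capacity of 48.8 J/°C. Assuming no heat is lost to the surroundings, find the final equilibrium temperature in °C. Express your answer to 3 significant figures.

T_f = 29.8 °C

Heat lost by copper = heat gained by glycerol + calorimeter.
(364.4)(0.396)(63.3 − T) = [(681.2)(2.38) + 48.8](T − 26.9)
144.3024 (63.3 − T) = 1670.056 (T − 26.9)
9134.3 − 144.3024 T = 1670.056 T − 44925
54059.3 = 1814.3584 T
T = 29.80 °C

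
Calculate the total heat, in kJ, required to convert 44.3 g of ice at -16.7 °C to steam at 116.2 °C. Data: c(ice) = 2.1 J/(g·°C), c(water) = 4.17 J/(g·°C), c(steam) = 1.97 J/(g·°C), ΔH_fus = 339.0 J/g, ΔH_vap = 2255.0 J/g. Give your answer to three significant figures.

q = 136 kJ

q1 (heat ice -16.7→0.0 °C): 44.3 × 2.1 × 16.7 = 1554 J
q2 (melt at 0 °C): 44.3 × 339.0 = 15018 J
q3 (heat water 0.0→100.0 °C): 44.3 × 4.17 × 100.0 = 18473 J
q4 (vaporize at 100 °C): 44.3 × 2255.0 = 99897 J
q5 (heat steam 100.0→116.2 °C): 44.3 × 1.97 × 16.2 = 1414 J
Total: 1554 + 15018 + 18473 + 99897 + 1414 = 136356 J = 136 kJ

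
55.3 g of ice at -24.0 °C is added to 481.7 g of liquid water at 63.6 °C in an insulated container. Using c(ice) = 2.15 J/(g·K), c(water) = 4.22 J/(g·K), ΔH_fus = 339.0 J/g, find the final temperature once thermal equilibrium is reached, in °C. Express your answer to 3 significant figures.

T_f = 47.5 °C

Heat to bring ice to 0 °C and melt it: q₁ = 55.3×2.15×24.0 + 55.3×339.0 = 21600 J
Heat the water can supply cooling to 0 °C: 481.7×4.22×63.6 = 129284 J > q₁, so all ice melts.
Energy balance: 481.7×4.22×(63.6 − T) = 21600 + 55.3×4.22×(T − 0)
2032.774(63.6 − T) = 21600 + 233.366 T
129284 − 21600 = 2266.140 T
T = 107684 / 2266.140 = 47.52 °C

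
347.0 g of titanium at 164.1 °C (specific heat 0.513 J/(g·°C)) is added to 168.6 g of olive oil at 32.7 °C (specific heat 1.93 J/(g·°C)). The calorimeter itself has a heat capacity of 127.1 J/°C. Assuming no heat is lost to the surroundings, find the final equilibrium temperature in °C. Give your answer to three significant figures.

T_f = 69.8 °C

Heat lost by titanium = heat gained by olive oil + calorimeter.
(347.0)(0.513)(164.1 − T) = [(168.6)(1.93) + 127.1](T − 32.7)
178.011 (164.1 − T) = 452.498 (T − 32.7)
29212 − 178.011 T = 452.498 T − 14797
44009 = 630.509 T
T = 69.80 °C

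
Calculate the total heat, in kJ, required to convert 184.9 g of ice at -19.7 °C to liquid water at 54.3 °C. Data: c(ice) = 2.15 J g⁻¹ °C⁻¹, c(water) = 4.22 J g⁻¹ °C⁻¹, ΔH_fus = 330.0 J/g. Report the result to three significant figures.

q1 (heat ice -19.7→0.0 °C): 184.9 × 2.15 × 19.7 = 7831 J
q2 (melt at 0 °C): 184.9 × 330.0 = 61017 J
q3 (heat water 0.0→54.3 °C): 184.9 × 4.22 × 54.3 = 42369 J
Total: 7831 + 61017 + 42369 = 111217 J = 111 kJ

q = 111 kJ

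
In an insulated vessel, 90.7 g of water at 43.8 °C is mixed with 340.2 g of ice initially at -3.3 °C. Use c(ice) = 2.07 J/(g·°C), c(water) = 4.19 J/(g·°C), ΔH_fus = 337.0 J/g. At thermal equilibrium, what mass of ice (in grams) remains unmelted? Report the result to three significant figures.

Heat to warm all ice to 0 °C: 340.2×2.07×3.3 = 2323.9 J
Heat released by water cooling to 0 °C: 90.7×4.19×43.8 = 16645 J
16645 J < 2323.9 + 340.2×337.0 = 116971.3 J, so not all ice melts; final T = 0 °C.
Heat left for melting: 16645 − 2323.9 = 14321.1 J
Mass melted = 14321.1 / 337.0 = 42.50 g
Ice remaining = 340.2 − 42.50 = 297.70 g

m_ice remaining = 298 g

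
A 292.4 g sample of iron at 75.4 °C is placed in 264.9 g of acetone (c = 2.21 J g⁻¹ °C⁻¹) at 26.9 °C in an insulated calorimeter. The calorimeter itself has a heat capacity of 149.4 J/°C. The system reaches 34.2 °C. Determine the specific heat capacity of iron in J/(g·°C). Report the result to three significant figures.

c = 0.445 J/(g·°C)

q_gained = (264.9 × 2.21 + 149.4) × (34.2 − 26.9) = 5364 J
q_lost = 292.4 × c × (75.4 − 34.2) = 12046.88 c
Set equal: c = 5364 / 12046.88 = 0.445 J/(g·°C)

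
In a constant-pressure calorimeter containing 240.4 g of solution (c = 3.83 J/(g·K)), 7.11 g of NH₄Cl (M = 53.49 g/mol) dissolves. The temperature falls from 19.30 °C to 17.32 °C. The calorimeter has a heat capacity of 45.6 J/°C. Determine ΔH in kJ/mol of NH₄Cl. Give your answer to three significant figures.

ΔH = 14.4 kJ/mol

|ΔT| = |17.32 − 19.30| = 1.98 °C
|q_surr| = (240.4 × 3.83 + 45.6) × 1.98 = 966.332 × 1.98 = 1913 J
n(NH₄Cl) = 7.11 / 53.49 = 0.1329 mol
Temperature fell, so q_rxn = +|q_surr| = 1.913 kJ
ΔH = q_rxn / n = 14.39 kJ/mol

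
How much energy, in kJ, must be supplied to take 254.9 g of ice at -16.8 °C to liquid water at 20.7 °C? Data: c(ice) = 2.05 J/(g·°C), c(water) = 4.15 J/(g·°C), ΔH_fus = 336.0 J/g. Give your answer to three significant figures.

q1 (heat ice -16.8→0.0 °C): 254.9 × 2.05 × 16.8 = 8779 J
q2 (melt at 0 °C): 254.9 × 336.0 = 85646 J
q3 (heat water 0.0→20.7 °C): 254.9 × 4.15 × 20.7 = 21897 J
Total: 8779 + 85646 + 21897 = 116322 J = 116 kJ

q = 116 kJ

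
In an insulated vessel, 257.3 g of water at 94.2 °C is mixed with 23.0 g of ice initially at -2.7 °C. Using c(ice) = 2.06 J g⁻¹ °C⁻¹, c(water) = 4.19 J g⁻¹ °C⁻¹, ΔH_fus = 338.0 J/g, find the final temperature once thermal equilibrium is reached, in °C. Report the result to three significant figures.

T_f = 79.7 °C

Heat to bring ice to 0 °C and melt it: q₁ = 23.0×2.06×2.7 + 23.0×338.0 = 7901.9 J
Heat the water can supply cooling to 0 °C: 257.3×4.19×94.2 = 101556 J > q₁, so all ice melts.
Energy balance: 257.3×4.19×(94.2 − T) = 7901.9 + 23.0×4.19×(T − 0)
1078.087(94.2 − T) = 7901.9 + 96.37 T
101556 − 7901.9 = 1174.457 T
T = 93654.1 / 1174.457 = 79.74 °C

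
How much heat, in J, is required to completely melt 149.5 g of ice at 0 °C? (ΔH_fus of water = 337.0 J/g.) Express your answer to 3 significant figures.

q = m × ΔH_fus = 149.5 × 337.0 = 50380 J

q = 50400 J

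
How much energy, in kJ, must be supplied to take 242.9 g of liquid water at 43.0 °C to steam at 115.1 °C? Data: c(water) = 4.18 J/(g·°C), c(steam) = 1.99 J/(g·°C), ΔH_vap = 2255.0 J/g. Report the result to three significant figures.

q = 613 kJ

q1 (heat water 43.0→100.0 °C): 242.9 × 4.18 × 57.0 = 57873 J
q2 (vaporize at 100 °C): 242.9 × 2255.0 = 547740 J
q3 (heat steam 100.0→115.1 °C): 242.9 × 1.99 × 15.1 = 7299 J
Total: 57873 + 547740 + 7299 = 612912 J = 613 kJ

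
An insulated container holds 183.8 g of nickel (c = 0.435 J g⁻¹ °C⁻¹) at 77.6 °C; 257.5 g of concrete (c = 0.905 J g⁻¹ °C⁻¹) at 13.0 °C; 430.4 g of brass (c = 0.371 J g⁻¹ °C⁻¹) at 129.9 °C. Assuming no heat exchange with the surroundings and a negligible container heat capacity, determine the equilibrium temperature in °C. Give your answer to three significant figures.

Σ mᵢcᵢ(T − Tᵢ) = 0  ⇒  T = Σ mᵢcᵢTᵢ / Σ mᵢcᵢ
Σ mᵢcᵢ = 183.8×0.435 + 257.5×0.905 + 430.4×0.371 = 472.6689
Σ mᵢcᵢTᵢ = 79.953×77.6 + 233.0375×13.0 + 159.6784×129.9 = 29976
T = 29976 / 472.6689 = 63.42 °C

T_f = 63.4 °C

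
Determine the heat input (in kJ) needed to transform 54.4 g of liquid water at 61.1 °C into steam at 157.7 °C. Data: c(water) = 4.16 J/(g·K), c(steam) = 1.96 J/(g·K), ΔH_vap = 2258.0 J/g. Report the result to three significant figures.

q1 (heat water 61.1→100.0 °C): 54.4 × 4.16 × 38.9 = 8803 J
q2 (vaporize at 100 °C): 54.4 × 2258.0 = 122835 J
q3 (heat steam 100.0→157.7 °C): 54.4 × 1.96 × 57.7 = 6152 J
Total: 8803 + 122835 + 6152 = 137790 J = 138 kJ

q = 138 kJ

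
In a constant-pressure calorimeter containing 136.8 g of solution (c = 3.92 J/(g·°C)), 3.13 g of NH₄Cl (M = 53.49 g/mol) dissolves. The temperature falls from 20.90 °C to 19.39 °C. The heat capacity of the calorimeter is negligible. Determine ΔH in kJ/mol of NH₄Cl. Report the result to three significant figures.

|ΔT| = |19.39 − 20.90| = 1.51 °C
|q_surr| = (136.8 × 3.92) × 1.51 = 536.256 × 1.51 = 809.7 J
n(NH₄Cl) = 3.13 / 53.49 = 0.05852 mol
Temperature fell, so q_rxn = +|q_surr| = 0.8097 kJ
ΔH = q_rxn / n = 13.84 kJ/mol

ΔH = 13.8 kJ/mol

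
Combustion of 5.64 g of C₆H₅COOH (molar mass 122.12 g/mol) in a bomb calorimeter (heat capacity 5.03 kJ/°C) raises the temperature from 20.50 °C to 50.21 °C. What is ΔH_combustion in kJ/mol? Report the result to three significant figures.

ΔT = 50.21 − 20.50 = 29.71 °C
q_cal = C_cal × ΔT = 5.03 × 29.71 = 149.4413 kJ
n = 5.64 / 122.12 = 0.04618 mol
q_rxn = −q_cal = -149.4413 kJ
ΔH = -149.4413 / 0.04618 = -3236 kJ/mol

ΔH = -3240 kJ/mol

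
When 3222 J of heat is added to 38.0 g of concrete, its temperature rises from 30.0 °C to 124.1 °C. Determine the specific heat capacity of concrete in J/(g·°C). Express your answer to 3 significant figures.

c = 0.901 J/(g·°C)

c = q / (m ΔT) = 3222 / (38.0 × 94.1)
c = 3222 / 3575.8 = 0.901 J/(g·°C)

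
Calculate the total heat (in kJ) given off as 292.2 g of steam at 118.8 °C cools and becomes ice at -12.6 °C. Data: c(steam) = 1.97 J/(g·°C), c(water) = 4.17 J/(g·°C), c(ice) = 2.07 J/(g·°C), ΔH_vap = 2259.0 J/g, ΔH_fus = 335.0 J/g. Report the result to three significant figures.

q1 (cool steam 118.8→100 °C): 292.2 × 1.97 × 18.8 = 10822 J
q2 (condense at 100 °C): 292.2 × 2259.0 = 660080 J
q3 (cool water 100→0 °C): 292.2 × 4.17 × 100.0 = 121847 J
q4 (freeze at 0 °C): 292.2 × 335.0 = 97887 J
q5 (cool ice 0→-12.6 °C): 292.2 × 2.07 × 12.6 = 7621 J
Total: 10822 + 660080 + 121847 + 97887 + 7621 = 898257 J = 898 kJ

q = 898 kJ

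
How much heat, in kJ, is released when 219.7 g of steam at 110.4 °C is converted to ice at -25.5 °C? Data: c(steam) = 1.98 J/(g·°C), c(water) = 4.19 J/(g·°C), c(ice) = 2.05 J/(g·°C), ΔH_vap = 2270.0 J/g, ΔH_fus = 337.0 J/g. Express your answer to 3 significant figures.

q = 681 kJ

q1 (cool steam 110.4→100 °C): 219.7 × 1.98 × 10.4 = 4524 J
q2 (condense at 100 °C): 219.7 × 2270.0 = 498719 J
q3 (cool water 100→0 °C): 219.7 × 4.19 × 100.0 = 92054 J
q4 (freeze at 0 °C): 219.7 × 337.0 = 74039 J
q5 (cool ice 0→-25.5 °C): 219.7 × 2.05 × 25.5 = 11485 J
Total: 4524 + 498719 + 92054 + 74039 + 11485 = 680821 J = 681 kJ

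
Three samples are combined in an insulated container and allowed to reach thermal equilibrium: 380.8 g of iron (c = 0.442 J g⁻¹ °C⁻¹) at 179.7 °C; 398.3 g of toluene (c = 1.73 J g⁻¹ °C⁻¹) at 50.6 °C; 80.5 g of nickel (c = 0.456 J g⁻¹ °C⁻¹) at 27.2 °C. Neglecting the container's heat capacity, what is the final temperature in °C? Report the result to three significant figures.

T_f = 73.9 °C

Σ mᵢcᵢ(T − Tᵢ) = 0  ⇒  T = Σ mᵢcᵢTᵢ / Σ mᵢcᵢ
Σ mᵢcᵢ = 380.8×0.442 + 398.3×1.73 + 80.5×0.456 = 894.0806
Σ mᵢcᵢTᵢ = 168.3136×179.7 + 689.059×50.6 + 36.708×27.2 = 66111
T = 66111 / 894.0806 = 73.94 °C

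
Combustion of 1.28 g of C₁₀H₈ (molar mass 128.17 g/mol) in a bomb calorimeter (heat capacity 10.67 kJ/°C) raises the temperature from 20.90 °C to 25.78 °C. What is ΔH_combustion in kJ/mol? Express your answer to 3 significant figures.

ΔT = 25.78 − 20.90 = 4.88 °C
q_cal = C_cal × ΔT = 10.67 × 4.88 = 52.0696 kJ
n = 1.28 / 128.17 = 0.009987 mol
q_rxn = −q_cal = -52.0696 kJ
ΔH = -52.0696 / 0.009987 = -5214 kJ/mol

ΔH = -5210 kJ/mol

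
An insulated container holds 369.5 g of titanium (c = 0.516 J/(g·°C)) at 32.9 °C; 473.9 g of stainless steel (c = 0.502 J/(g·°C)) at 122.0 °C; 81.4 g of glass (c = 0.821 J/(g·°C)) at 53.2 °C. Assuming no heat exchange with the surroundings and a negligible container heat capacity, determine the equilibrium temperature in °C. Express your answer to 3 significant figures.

T_f = 78.4 °C

Σ mᵢcᵢ(T − Tᵢ) = 0  ⇒  T = Σ mᵢcᵢTᵢ / Σ mᵢcᵢ
Σ mᵢcᵢ = 369.5×0.516 + 473.9×0.502 + 81.4×0.821 = 495.3892
Σ mᵢcᵢTᵢ = 190.662×32.9 + 237.8978×122.0 + 66.8294×53.2 = 38852
T = 38852 / 495.3892 = 78.43 °C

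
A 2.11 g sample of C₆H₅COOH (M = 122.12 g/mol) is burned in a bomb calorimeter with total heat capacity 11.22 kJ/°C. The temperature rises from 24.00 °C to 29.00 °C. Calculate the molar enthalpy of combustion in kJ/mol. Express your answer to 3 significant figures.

ΔT = 29.00 − 24.00 = 5.00 °C
q_cal = C_cal × ΔT = 11.22 × 5.00 = 56.1 kJ
n = 2.11 / 122.12 = 0.01728 mol
q_rxn = −q_cal = -56.1 kJ
ΔH = -56.1 / 0.01728 = -3247 kJ/mol

ΔH = -3250 kJ/mol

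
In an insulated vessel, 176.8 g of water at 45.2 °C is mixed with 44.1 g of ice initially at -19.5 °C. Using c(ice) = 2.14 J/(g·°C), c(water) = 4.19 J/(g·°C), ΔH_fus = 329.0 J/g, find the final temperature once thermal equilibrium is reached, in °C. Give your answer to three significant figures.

T_f = 18.5 °C

Heat to bring ice to 0 °C and melt it: q₁ = 44.1×2.14×19.5 + 44.1×329.0 = 16349 J
Heat the water can supply cooling to 0 °C: 176.8×4.19×45.2 = 33483.8 J > q₁, so all ice melts.
Energy balance: 176.8×4.19×(45.2 − T) = 16349 + 44.1×4.19×(T − 0)
740.792(45.2 − T) = 16349 + 184.779 T
33483.8 − 16349 = 925.571 T
T = 17134.8 / 925.571 = 18.51 °C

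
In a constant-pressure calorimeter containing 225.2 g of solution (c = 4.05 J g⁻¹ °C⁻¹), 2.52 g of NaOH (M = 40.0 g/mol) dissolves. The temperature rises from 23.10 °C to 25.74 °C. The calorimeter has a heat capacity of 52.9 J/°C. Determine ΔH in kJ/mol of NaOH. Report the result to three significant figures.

|ΔT| = |25.74 − 23.10| = 2.64 °C
|q_surr| = (225.2 × 4.05 + 52.9) × 2.64 = 964.96 × 2.64 = 2547 J
n(NaOH) = 2.52 / 40.0 = 0.06300 mol
Temperature rose, so q_rxn = −|q_surr| = -2.547 kJ
ΔH = q_rxn / n = -40.43 kJ/mol

ΔH = -40.4 kJ/mol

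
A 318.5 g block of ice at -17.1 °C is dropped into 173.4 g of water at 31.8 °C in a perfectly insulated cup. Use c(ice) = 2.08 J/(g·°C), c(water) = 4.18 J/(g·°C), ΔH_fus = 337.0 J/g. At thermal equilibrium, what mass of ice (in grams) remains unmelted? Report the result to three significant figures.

m_ice remaining = 284 g

Heat to warm all ice to 0 °C: 318.5×2.08×17.1 = 11328 J
Heat released by water cooling to 0 °C: 173.4×4.18×31.8 = 23049 J
23049 J < 11328 + 318.5×337.0 = 118662.5 J, so not all ice melts; final T = 0 °C.
Heat left for melting: 23049 − 11328 = 11721 J
Mass melted = 11721 / 337.0 = 34.78 g
Ice remaining = 318.5 − 34.78 = 283.72 g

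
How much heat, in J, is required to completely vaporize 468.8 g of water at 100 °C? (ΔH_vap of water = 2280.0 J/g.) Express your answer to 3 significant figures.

q = 1070000 J

q = m × ΔH_vap = 468.8 × 2280.0 = 1069000 J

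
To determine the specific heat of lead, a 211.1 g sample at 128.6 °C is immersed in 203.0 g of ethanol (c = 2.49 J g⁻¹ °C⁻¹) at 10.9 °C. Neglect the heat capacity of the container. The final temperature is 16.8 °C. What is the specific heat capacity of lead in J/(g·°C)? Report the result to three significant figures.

c = 0.126 J/(g·°C)

q_gained = (203.0 × 2.49) × (16.8 − 10.9) = 2982 J
q_lost = 211.1 × c × (128.6 − 16.8) = 23600.98 c
Set equal: c = 2982 / 23600.98 = 0.126 J/(g·°C)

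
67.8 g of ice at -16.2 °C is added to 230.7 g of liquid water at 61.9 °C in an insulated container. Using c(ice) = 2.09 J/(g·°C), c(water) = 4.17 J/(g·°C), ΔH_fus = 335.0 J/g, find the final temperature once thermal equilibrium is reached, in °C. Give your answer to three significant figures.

Heat to bring ice to 0 °C and melt it: q₁ = 67.8×2.09×16.2 + 67.8×335.0 = 25009 J
Heat the water can supply cooling to 0 °C: 230.7×4.17×61.9 = 59549.0 J > q₁, so all ice melts.
Energy balance: 230.7×4.17×(61.9 − T) = 25009 + 67.8×4.17×(T − 0)
962.019(61.9 − T) = 25009 + 282.726 T
59549.0 − 25009 = 1244.745 T
T = 34540.0 / 1244.745 = 27.749 °C

T_f = 27.7 °C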